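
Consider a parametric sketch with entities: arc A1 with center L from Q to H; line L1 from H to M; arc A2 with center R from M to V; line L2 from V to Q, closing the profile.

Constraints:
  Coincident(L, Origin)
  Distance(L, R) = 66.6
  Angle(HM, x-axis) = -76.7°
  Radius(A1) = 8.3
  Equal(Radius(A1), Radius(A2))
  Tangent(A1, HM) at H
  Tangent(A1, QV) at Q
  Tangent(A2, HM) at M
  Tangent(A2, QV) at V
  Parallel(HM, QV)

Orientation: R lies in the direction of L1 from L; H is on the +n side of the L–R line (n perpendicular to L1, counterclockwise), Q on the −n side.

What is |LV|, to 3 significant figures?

67.1

The slot axis is L1's direction at -76.7°, so u = (cos -76.7°, sin -76.7°) = (0.230, -0.973) and n = (−sin -76.7°, cos -76.7°) = (0.973, 0.230). L is at the origin and R lies 66.6 along u from L, so R = 66.6·u = (15.3, -64.8). Tangency of A1 to both parallel lines with radius 8.3 puts H and Q at L ± 8.3·n: H = (8.08, 1.91), Q = (-8.08, -1.91). Equal radii place M and V the same way about R: M = R + 8.3·n = (23.4, -62.9), V = R − 8.3·n = (7.24, -66.7). Then |LV| = |V − L| = 67.1.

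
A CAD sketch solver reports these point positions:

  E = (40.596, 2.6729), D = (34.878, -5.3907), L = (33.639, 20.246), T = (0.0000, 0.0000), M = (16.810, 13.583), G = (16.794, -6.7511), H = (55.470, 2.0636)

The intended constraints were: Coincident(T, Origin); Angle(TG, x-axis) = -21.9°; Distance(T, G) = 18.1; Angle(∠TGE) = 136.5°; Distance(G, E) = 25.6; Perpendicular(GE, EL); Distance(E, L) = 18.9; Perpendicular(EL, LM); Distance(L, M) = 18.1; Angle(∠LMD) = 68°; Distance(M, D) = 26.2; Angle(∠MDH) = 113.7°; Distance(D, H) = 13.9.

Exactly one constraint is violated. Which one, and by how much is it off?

Distance(D, H) = 13.9 — off by 8.00.

T = (0.00, 0.00) ✓; TG at -21.90° ✓; |TG| = 18.10 ✓; ∠TGE = 136.5° ✓; |GE| = 25.60 ✓; ∠(GE, EL) = 90.00° ✓; |EL| = 18.90 ✓; ∠(EL, LM) = 90.00° ✓; |LM| = 18.10 ✓; ∠LMD = 68.00° ✓; |MD| = 26.20 ✓; ∠MDH = 113.7° ✓; |DH| = 21.90 ✗.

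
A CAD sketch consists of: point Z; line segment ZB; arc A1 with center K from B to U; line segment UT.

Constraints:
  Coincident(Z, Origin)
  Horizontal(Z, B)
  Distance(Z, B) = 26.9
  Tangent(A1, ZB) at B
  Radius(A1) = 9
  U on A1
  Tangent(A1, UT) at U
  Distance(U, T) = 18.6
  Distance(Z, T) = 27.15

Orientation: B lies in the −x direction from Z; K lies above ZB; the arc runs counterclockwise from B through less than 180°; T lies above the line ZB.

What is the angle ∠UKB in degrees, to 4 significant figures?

72.37°

Z is at the origin; Z and B share the same y with |ZB| = 26.9 and B on the −x side, so B = (-26.90, 0.000). The tangent condition forces KB to be normal to ZB, so K = B + (0, 9) = (-26.90, 9.000). Since KU ⟂ UT (tangency), |KT| = √(9.0² + 18.6²) = 20.66 regardless of where U sits on A1. So T lies on both circle(Z, 27.15) and circle(K, 20.66); the above-ZB intersection is T = (-12.69, 24.00). U is the foot of the tangent from T: U = (-18.32, 6.275).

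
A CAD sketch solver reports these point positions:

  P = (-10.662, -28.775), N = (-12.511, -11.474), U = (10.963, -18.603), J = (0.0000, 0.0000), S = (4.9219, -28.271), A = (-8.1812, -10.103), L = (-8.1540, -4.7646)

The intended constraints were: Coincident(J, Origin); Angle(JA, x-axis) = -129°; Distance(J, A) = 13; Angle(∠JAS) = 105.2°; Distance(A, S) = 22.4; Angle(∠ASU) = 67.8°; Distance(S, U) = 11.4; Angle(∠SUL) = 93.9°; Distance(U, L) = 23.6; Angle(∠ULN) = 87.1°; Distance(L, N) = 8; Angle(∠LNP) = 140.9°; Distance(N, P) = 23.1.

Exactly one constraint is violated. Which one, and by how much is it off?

Distance(N, P) = 23.1 — off by 5.70.

J = (0.00, 0.00) ✓; JA at -129.0° ✓; |JA| = 13.00 ✓; ∠JAS = 105.2° ✓; |AS| = 22.40 ✓; ∠ASU = 67.80° ✓; |SU| = 11.40 ✓; ∠SUL = 93.90° ✓; |UL| = 23.60 ✓; ∠ULN = 87.10° ✓; |LN| = 8.000 ✓; ∠LNP = 140.9° ✓; |NP| = 17.40 ✗.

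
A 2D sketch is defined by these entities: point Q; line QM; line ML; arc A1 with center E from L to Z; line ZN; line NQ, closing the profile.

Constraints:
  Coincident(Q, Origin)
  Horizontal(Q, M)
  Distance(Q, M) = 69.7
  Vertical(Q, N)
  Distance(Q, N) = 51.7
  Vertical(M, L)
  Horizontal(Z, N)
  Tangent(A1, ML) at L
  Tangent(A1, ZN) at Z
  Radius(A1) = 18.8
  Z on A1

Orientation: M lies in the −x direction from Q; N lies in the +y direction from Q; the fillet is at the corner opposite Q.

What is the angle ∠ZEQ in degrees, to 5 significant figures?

122.88°

The virtual corner opposite Q is at (-69.700, 51.700). A1 meets ML tangentially, so EL is at right angles to ML and since A1 is tangent to ZN there, EZ ⟂ ZN, with radius 18.8, so the center E sits 18.8 in from both sides at E = (-50.900, 32.900). That places the tangent points at L = (-69.700, 32.900) on ML and Z = (-50.900, 51.700) on ZN. Then cos ∠ZEQ = EZ·EQ / (|EZ||EQ|), giving 122.88°.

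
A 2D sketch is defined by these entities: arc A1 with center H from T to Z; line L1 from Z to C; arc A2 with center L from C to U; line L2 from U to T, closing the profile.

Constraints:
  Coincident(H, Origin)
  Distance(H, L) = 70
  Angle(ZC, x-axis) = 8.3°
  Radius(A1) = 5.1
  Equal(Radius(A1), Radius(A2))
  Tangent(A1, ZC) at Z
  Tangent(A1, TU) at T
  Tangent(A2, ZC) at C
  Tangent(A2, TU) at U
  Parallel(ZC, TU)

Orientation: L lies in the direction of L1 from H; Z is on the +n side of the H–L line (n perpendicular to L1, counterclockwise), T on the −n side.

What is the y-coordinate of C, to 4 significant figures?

15.15

The slot axis is L1's direction at 8.3°, so u = (cos 8.3°, sin 8.3°) = (0.9895, 0.1444) and n = (−sin 8.3°, cos 8.3°) = (-0.1444, 0.9895). H is at the origin and L lies 70.0 along u from H, so L = 70.0·u = (69.27, 10.10). Tangency of A1 to both parallel lines with radius 5.1 puts Z and T at H ± 5.1·n: Z = (-0.7362, 5.047), T = (0.7362, -5.047). Equal radii place C and U the same way about L: C = L + 5.1·n = (68.53, 15.15), U = L − 5.1·n = (70.00, 5.058). So C.y = 15.15.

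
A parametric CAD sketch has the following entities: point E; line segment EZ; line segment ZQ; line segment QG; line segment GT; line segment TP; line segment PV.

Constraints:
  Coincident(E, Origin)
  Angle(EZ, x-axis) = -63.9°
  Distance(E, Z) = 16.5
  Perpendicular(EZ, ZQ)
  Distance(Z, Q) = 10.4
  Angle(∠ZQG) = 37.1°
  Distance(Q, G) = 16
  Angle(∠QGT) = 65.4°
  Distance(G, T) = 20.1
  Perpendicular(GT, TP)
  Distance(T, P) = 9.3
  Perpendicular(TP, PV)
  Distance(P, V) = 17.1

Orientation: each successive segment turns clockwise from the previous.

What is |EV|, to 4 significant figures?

13.26

GT is perpendicular to TP, so TP runs at -141.4°; with |TP| = 9.3, P = (10.41, -26.62). TP is perpendicular to PV, so PV runs at 128.6°; with |PV| = 17.1, V = (-0.2630, -13.26). Then |EV| = |V − E| = 13.26.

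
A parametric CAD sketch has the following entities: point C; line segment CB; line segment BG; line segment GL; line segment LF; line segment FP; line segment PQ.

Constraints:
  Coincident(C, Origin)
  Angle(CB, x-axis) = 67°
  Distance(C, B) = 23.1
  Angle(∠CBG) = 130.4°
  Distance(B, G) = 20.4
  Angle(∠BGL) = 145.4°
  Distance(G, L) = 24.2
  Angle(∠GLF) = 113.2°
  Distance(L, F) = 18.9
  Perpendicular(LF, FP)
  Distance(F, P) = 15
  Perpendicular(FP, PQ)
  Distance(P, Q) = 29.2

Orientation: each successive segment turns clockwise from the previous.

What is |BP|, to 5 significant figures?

36.571

∠GLF = 113.2° gives LF at -84.000° from the x-axis; with |LF| = 18.9, F = (53.586, 1.4115). The perpendicularity gives FP at right angles to LF, so FP runs at -174.00°; with |FP| = 15.0, P = (38.668, -0.15643). Then |BP| = |P − B| = 36.571.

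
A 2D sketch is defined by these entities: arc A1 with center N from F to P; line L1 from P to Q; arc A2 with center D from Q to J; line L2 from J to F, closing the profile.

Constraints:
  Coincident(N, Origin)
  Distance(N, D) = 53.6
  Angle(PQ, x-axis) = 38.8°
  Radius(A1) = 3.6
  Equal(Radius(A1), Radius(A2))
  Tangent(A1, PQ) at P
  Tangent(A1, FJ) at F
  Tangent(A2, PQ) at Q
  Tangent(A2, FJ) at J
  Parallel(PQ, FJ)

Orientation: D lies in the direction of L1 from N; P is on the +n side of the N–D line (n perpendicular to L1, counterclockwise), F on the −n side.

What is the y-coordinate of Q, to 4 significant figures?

36.39

Tangency of A1 to both parallel lines with radius 3.6 puts P and F at N ± 3.6·n: P = (-2.256, 2.806), F = (2.256, -2.806). Equal radii place Q and J the same way about D: Q = D + 3.6·n = (39.52, 36.39), J = D − 3.6·n = (44.03, 30.78). So Q.y = 36.39.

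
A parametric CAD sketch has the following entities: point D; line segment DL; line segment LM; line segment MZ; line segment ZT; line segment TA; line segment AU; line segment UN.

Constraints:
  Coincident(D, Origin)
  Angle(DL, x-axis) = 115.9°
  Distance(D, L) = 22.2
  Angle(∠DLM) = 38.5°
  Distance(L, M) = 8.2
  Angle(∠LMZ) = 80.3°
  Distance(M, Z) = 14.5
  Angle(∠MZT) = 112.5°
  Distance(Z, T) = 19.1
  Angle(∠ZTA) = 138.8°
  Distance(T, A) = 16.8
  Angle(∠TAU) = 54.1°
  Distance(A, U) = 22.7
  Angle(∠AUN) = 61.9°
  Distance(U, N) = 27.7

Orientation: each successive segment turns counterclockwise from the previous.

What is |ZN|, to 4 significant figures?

19.93

∠TAU = 54.1° gives AU at -128.3° from the x-axis; with |AU| = 22.7, U = (-7.455, 26.84). ∠AUN = 61.9° gives UN at -10.20° from the x-axis; with |UN| = 27.7, N = (19.81, 21.93). Then |ZN| = |N − Z| = 19.93.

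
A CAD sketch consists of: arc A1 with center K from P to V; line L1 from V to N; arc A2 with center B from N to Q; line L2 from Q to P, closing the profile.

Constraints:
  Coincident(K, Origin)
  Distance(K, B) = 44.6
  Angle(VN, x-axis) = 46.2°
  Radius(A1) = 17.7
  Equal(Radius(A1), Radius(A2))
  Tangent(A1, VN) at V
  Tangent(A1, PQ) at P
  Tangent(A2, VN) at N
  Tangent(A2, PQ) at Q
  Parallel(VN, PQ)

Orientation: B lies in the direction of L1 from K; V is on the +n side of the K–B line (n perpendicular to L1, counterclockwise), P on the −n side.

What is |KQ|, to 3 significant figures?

48.0

Tangency of A1 to both parallel lines with radius 17.7 puts V and P at K ± 17.7·n: V = (-12.8, 12.3), P = (12.8, -12.3). Equal radii place N and Q the same way about B: N = B + 17.7·n = (18.1, 44.4), Q = B − 17.7·n = (43.6, 19.9). Then |KQ| = |Q − K| = 48.0.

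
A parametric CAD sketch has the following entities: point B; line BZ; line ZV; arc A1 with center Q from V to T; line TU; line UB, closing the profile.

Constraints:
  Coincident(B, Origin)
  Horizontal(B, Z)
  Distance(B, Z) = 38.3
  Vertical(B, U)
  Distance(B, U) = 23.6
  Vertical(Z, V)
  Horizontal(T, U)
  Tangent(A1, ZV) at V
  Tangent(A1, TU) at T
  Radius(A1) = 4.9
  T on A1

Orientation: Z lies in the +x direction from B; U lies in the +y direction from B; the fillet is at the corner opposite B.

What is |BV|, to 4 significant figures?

42.62

B is at the origin; B and Z share the same y with |BZ| = 38.3 and Z on the +x side, so Z = (38.30, 0.000). BU is vertical with |BU| = 23.6 and U on the +y side, so U = (0.000, 23.60). The virtual corner opposite B is at (38.30, 23.60). Since A1 is tangent to ZV there, QV ⟂ ZV and A1 meets TU tangentially, so QT is at right angles to TU, with radius 4.9, so the center Q sits 4.9 in from both sides at Q = (33.40, 18.70). That places the tangent points at V = (38.30, 18.70) on ZV and T = (33.40, 23.60) on TU. Then |BV| = |V − B| = 42.62.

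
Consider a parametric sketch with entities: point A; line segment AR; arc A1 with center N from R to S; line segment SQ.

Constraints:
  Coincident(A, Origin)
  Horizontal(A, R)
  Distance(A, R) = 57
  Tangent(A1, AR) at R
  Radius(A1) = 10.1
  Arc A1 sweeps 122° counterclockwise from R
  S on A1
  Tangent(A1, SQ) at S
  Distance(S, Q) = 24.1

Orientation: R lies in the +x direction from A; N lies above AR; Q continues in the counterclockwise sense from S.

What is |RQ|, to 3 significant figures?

36.1

On A1, R sits at bearing -90° from N; a 122° counterclockwise sweep puts S at bearing 32°, so S = N + 10.1·(cos 32°, sin 32°) = (65.6, 15.5). A1 meets SQ tangentially, so NS is at right angles to SQ, so SQ runs along (−sin 32°, cos 32°); with |SQ| = 24.1, Q = (52.8, 35.9). Then |RQ| = |Q − R| = 36.1.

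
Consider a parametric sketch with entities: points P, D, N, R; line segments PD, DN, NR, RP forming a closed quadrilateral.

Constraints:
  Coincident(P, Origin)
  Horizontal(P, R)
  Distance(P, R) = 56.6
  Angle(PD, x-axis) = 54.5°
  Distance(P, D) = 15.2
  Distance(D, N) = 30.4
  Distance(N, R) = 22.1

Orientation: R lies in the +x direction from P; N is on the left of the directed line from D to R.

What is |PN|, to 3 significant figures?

41.5

P is at the origin; PR is horizontal with |PR| = 56.6 and R in +x, so R = (56.6, 0). PD runs at 54.5° with |PD| = 15.2, so D = (8.83, 12.4). N is determined by |DN| = 30.4 and |NR| = 22.1 together: it lies at the intersection of circle(D, 30.4) and circle(R, 22.1). With |DR| = 49.3, the foot of the radical line on DR is 29.1 from D and the perpendicular offset is √(30.4² − 29.1²) = 8.83. Taking the left-of-DR solution: N = (39.2, 13.6).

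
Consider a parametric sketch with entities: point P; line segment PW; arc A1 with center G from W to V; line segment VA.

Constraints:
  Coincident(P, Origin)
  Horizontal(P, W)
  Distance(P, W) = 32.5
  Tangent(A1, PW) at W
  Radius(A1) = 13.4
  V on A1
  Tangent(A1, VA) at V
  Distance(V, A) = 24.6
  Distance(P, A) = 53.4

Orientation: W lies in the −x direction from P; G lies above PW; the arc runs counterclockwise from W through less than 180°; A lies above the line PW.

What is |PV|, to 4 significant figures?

29.25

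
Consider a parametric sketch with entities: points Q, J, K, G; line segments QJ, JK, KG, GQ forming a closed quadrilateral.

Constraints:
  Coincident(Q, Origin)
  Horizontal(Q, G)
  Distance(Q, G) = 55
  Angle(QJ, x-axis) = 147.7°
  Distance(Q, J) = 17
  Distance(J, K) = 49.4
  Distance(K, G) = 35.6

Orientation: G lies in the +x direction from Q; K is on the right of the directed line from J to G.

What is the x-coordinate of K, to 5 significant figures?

25.555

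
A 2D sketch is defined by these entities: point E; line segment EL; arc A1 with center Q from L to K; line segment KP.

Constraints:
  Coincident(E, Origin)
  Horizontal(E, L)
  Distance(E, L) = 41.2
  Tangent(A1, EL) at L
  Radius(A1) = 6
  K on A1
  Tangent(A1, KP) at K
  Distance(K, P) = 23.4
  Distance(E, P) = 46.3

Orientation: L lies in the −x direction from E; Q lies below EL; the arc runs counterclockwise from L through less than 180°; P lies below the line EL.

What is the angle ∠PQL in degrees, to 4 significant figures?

166.8°

E is at the origin; E and L share the same y with |EL| = 41.2 and L on the −x side, so L = (-41.20, 0.000). A1 meets EL tangentially, so QL is at right angles to EL, so Q = L + (0, -6) = (-41.20, -6.000). Since QK ⟂ KP (tangency), |QP| = √(6.0² + 23.4²) = 24.16 regardless of where K sits on A1. So P lies on both circle(E, 46.3) and circle(Q, 24.16); the below-EL intersection is P = (-35.67, -29.52). K is the foot of the tangent from P: K = (-46.52, -8.781).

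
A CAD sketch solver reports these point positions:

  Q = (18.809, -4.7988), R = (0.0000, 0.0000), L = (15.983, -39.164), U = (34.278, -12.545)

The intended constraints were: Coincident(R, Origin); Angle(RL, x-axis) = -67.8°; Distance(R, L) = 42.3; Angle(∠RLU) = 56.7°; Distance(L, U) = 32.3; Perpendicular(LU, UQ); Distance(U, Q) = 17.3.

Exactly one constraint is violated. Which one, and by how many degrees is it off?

Perpendicular(LU, UQ) — off by 7.90°.

R = (0.00, 0.00) ✓; RL at -67.80° ✓; |RL| = 42.30 ✓; ∠RLU = 56.70° ✓; |LU| = 32.30 ✓; ∠(LU, UQ) = 97.90° ✗; |UQ| = 17.30 ✓.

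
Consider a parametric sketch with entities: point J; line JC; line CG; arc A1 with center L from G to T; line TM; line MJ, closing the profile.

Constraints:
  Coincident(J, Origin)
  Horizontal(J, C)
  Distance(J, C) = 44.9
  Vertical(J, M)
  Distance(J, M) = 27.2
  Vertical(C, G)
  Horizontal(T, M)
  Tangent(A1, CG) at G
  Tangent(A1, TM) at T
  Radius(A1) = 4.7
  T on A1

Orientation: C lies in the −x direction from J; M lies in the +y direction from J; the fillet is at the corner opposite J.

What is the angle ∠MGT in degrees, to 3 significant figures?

39.0°

The virtual corner opposite J is at (-44.9, 27.2). Since A1 is tangent to CG there, LG ⟂ CG and tangency of A1 to TM means the radius LT is perpendicular to TM, with radius 4.7, so the center L sits 4.7 in from both sides at L = (-40.2, 22.5). That places the tangent points at G = (-44.9, 22.5) on CG and T = (-40.2, 27.2) on TM. Then cos ∠MGT = GM·GT / (|GM||GT|), giving 39.0°.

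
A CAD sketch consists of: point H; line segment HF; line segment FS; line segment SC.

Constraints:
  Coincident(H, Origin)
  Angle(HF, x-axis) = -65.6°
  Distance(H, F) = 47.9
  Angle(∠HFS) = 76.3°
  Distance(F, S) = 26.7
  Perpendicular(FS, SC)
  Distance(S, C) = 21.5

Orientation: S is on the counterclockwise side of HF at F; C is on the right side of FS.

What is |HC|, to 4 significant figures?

69.75

∠HFS = 76.3°, so FS runs at -65.6° + (180° − 76.3°) = 38.10° from the x-axis; with |FS| = 26.7, S = F + 26.7·(cos 38.10°, sin 38.10°) = (40.80, -27.15). FS ⟂ SC; with |SC| = 21.5 on the right of FS, C = S + 21.5·(0.6170, -0.7869) = (54.07, -44.07). Then |HC| = |C − H| = 69.75.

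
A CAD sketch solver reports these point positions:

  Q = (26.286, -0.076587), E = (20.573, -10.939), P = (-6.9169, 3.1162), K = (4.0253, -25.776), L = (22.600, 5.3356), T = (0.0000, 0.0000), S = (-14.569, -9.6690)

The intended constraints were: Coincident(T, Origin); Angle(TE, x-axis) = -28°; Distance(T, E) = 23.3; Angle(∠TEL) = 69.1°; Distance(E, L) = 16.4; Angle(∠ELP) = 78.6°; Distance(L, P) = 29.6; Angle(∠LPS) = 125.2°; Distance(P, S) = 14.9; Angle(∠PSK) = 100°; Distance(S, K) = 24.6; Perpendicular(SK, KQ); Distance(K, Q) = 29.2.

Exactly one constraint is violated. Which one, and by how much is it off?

Distance(K, Q) = 29.2 — off by 4.80.

T = (0.00, 0.00) ✓; TE at -28.00° ✓; |TE| = 23.30 ✓; ∠TEL = 69.10° ✓; |EL| = 16.40 ✓; ∠ELP = 78.60° ✓; |LP| = 29.60 ✓; ∠LPS = 125.2° ✓; |PS| = 14.90 ✓; ∠PSK = 100.0° ✓; |SK| = 24.60 ✓; ∠(SK, KQ) = 90.00° ✓; |KQ| = 34.00 ✗.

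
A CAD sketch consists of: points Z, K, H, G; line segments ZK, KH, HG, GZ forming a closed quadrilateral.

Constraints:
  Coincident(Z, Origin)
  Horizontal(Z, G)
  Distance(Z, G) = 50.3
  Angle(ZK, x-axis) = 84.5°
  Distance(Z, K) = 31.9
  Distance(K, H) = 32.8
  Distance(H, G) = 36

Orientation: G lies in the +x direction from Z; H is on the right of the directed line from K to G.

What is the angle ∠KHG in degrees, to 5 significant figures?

111.57°

Z is at the origin; Z and G share the same y with |ZG| = 50.3 and G in +x, so G = (50.3, 0). ZK runs at 84.5° with |ZK| = 31.9, so K = (3.0575, 31.753). H is determined by |KH| = 32.8 and |HG| = 36.0 together: it lies at the intersection of circle(K, 32.8) and circle(G, 36.0). With |KG| = 56.922, the foot of the radical line on KG is 26.527 from K and the perpendicular offset is √(32.8² − 26.527²) = 19.291. Taking the right-of-KG solution: H = (14.312, 0.94459).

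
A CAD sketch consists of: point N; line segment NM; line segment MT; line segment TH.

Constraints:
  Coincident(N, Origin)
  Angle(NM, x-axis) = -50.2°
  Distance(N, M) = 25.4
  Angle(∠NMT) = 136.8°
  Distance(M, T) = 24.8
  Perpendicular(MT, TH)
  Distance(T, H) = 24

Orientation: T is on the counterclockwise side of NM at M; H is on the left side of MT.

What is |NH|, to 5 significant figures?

43.818

∠NMT = 136.8°, so MT runs at -50.2° + (180° − 136.8°) = -7.0000° from the x-axis; with |MT| = 24.8, T = M + 24.8·(cos -7.0000°, sin -7.0000°) = (40.874, -22.537). MT ⟂ TH; with |TH| = 24.0 on the left of MT, H = T + 24.0·(0.12187, 0.99255) = (43.799, 1.2843). Then |NH| = |H − N| = 43.818.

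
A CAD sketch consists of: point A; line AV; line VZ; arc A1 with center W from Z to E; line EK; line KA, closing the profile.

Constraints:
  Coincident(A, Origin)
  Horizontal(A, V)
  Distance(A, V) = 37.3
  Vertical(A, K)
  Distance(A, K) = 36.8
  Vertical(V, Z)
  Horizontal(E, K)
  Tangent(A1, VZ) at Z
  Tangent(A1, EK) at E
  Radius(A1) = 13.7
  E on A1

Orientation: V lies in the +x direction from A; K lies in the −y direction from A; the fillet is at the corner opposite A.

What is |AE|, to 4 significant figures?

43.72

The virtual corner opposite A is at (37.30, -36.80). Tangency of A1 to VZ means the radius WZ is perpendicular to VZ and the tangent condition forces WE to be normal to EK, with radius 13.7, so the center W sits 13.7 in from both sides at W = (23.60, -23.10). That places the tangent points at Z = (37.30, -23.10) on VZ and E = (23.60, -36.80) on EK. Then |AE| = |E − A| = 43.72.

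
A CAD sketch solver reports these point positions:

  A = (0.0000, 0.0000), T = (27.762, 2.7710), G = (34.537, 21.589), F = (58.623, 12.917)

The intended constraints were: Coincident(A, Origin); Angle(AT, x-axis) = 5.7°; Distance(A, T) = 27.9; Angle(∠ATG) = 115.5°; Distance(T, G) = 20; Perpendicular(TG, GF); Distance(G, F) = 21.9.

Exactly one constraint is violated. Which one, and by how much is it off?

Distance(G, F) = 21.9 — off by 3.70.

A = (0.00, 0.00) ✓; AT at 5.700° ✓; |AT| = 27.90 ✓; ∠ATG = 115.5° ✓; |TG| = 20.00 ✓; ∠(TG, GF) = 90.00° ✓; |GF| = 25.60 ✗.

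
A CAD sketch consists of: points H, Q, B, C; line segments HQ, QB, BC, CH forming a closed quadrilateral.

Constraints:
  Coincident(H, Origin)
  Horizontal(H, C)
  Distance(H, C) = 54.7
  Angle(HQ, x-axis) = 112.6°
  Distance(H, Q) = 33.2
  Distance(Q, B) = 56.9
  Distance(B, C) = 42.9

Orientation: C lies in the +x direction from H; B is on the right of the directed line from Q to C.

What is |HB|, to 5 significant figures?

24.414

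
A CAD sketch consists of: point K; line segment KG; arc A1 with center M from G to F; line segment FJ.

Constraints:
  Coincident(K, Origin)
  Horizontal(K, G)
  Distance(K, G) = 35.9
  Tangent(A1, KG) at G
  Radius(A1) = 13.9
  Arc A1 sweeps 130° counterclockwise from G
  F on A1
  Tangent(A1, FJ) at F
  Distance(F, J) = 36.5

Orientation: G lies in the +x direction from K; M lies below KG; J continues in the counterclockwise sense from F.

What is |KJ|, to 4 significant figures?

70.38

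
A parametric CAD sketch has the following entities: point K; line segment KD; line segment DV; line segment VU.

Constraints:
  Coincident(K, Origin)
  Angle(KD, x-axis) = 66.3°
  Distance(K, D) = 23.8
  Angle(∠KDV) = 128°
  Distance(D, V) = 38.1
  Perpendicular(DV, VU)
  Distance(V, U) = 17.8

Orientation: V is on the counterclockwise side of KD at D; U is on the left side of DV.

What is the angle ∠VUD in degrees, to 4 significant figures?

64.96°

∠KDV = 128.0°, so DV runs at 66.3° + (180° − 128.0°) = 118.3° from the x-axis; with |DV| = 38.1, V = D + 38.1·(cos 118.3°, sin 118.3°) = (-8.496, 55.34). The perpendicularity gives VU at right angles to DV; with |VU| = 17.8 on the left of DV, U = V + 17.8·(-0.8805, -0.4741) = (-24.17, 46.90). Then cos ∠VUD = UV·UD / (|UV||UD|), giving 64.96°.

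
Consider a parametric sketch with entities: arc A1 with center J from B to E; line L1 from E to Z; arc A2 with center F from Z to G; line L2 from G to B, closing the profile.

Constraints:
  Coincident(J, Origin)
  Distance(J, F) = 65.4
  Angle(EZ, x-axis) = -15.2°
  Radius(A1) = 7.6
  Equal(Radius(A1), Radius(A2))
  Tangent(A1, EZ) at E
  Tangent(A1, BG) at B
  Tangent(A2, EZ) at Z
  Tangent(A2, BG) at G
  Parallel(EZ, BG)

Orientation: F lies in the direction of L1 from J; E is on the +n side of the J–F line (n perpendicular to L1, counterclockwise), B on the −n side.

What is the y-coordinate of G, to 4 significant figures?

-24.48

The slot axis is L1's direction at -15.2°, so u = (cos -15.2°, sin -15.2°) = (0.9650, -0.2622) and n = (−sin -15.2°, cos -15.2°) = (0.2622, 0.9650). J is at the origin and F lies 65.4 along u from J, so F = 65.4·u = (63.11, -17.15). Tangency of A1 to both parallel lines with radius 7.6 puts E and B at J ± 7.6·n: E = (1.993, 7.334), B = (-1.993, -7.334). Equal radii place Z and G the same way about F: Z = F + 7.6·n = (65.10, -9.813), G = F − 7.6·n = (61.12, -24.48). So G.y = -24.48.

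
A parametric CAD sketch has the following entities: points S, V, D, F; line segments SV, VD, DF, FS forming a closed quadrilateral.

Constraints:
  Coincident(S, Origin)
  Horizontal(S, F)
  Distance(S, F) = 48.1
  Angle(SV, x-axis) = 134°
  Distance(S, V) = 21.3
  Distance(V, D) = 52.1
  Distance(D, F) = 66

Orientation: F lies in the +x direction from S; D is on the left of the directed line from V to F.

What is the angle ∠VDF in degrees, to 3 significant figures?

65.2°

Checks: |SF| = 48.10 ✓; |SV| = 21.30 ✓; |VD| = 52.10 ✓; |DF| = 66.00 ✓.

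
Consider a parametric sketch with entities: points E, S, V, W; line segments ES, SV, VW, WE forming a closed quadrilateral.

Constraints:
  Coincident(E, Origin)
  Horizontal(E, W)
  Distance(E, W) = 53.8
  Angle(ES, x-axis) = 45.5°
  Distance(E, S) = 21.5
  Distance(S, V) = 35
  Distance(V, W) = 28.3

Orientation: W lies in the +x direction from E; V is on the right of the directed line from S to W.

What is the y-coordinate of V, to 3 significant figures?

-16.1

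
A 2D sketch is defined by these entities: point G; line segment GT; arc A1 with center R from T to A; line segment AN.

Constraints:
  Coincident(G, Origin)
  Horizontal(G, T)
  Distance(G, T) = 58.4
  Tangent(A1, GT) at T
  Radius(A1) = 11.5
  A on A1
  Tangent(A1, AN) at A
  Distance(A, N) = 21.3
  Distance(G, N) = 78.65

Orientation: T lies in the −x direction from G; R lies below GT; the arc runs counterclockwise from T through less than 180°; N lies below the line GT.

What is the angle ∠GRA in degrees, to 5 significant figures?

162.81°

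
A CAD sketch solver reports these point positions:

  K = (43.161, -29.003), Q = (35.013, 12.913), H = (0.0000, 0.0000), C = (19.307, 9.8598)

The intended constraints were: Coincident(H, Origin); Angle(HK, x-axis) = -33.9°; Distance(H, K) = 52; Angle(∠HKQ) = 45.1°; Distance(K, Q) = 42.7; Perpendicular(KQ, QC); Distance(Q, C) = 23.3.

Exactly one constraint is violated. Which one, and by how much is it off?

Distance(Q, C) = 23.3 — off by 7.30.

H = (0.00, 0.00) ✓; HK at -33.90° ✓; |HK| = 52.00 ✓; ∠HKQ = 45.10° ✓; |KQ| = 42.70 ✓; ∠(KQ, QC) = 90.00° ✓; |QC| = 16.00 ✗.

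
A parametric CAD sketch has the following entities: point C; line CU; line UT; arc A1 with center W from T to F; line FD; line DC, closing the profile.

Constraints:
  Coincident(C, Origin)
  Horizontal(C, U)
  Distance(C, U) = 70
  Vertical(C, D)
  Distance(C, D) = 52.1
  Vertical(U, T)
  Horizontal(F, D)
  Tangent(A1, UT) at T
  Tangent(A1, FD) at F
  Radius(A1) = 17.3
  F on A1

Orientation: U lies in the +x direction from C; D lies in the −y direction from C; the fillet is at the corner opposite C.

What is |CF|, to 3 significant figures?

74.1

C is at the origin; CU is horizontal with |CU| = 70.0 and U on the +x side, so U = (70.0, 0.00). CD is vertical with |CD| = 52.1 and D on the −y side, so D = (0.00, -52.1). The virtual corner opposite C is at (70.0, -52.1). Since A1 is tangent to UT there, WT ⟂ UT and A1 meets FD tangentially, so WF is at right angles to FD, with radius 17.3, so the center W sits 17.3 in from both sides at W = (52.7, -34.8). That places the tangent points at T = (70.0, -34.8) on UT and F = (52.7, -52.1) on FD. Then |CF| = |F − C| = 74.1.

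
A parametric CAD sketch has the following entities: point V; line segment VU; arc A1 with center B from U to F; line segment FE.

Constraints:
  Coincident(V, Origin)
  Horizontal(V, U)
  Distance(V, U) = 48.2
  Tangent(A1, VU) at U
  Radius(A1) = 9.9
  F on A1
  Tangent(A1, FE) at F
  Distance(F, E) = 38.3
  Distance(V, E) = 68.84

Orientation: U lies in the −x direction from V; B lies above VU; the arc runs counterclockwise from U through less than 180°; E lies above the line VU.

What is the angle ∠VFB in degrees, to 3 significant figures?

148°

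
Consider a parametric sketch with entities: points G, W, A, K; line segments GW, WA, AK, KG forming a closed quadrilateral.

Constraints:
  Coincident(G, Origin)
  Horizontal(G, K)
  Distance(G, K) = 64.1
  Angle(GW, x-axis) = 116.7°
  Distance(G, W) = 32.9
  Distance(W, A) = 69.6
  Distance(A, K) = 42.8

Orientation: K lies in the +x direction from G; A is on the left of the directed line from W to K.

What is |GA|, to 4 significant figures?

67.93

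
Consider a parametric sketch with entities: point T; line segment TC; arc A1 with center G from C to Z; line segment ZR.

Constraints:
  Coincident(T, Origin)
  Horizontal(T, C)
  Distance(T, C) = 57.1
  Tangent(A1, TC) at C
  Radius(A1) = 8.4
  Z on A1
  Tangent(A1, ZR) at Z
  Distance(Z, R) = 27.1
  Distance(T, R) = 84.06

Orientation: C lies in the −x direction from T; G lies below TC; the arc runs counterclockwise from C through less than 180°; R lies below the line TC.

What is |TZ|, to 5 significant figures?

63.812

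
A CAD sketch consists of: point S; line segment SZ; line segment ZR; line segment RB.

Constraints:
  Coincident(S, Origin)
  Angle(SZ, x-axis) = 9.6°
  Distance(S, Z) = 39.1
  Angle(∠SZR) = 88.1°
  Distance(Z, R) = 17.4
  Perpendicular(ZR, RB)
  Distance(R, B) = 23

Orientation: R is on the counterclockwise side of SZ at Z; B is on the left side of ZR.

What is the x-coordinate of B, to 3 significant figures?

12.5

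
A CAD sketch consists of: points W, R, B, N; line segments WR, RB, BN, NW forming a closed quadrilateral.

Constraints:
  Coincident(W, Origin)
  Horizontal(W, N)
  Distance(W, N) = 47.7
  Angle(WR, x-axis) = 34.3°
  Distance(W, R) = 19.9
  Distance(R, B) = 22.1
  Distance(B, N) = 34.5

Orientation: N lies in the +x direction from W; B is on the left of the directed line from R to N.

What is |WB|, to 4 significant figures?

41.36

Checks: |RB| = 22.10 ✓; |BN| = 34.50 ✓.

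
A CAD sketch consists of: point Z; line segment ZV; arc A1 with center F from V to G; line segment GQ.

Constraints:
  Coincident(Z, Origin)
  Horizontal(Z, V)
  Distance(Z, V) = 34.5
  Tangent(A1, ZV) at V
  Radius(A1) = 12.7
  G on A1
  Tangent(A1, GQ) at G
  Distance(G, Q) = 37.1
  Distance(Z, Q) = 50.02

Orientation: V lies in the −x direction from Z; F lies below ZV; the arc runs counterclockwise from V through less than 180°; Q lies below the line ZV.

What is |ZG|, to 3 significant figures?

48.5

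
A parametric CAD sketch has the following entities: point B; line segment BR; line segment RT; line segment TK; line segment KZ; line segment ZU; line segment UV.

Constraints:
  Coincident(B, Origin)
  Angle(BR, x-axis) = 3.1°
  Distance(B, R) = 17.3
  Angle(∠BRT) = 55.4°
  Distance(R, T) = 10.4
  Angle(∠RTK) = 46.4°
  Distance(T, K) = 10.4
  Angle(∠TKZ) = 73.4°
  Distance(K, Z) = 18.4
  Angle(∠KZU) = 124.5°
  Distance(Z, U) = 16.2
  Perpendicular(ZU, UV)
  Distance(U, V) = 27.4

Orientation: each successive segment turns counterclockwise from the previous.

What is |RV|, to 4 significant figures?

28.11

B is at the origin; BR runs at 3.1° with length 17.3, so R = (17.27, 0.9356). ∠BRT = 55.4° gives RT at 127.7° from the x-axis; with |RT| = 10.4, T = (10.91, 9.164). ∠RTK = 46.4° gives TK at -98.70° from the x-axis; with |TK| = 10.4, K = (9.342, -1.116). ∠TKZ = 73.4° gives KZ at 7.900° from the x-axis; with |KZ| = 18.4, Z = (27.57, 1.413). ∠KZU = 124.5° gives ZU at 63.40° from the x-axis; with |ZU| = 16.2, U = (34.82, 15.90). ZU ⟂ UV, so UV runs at 153.4°; with |UV| = 27.4, V = (10.32, 28.17). Then |RV| = |V − R| = 28.11.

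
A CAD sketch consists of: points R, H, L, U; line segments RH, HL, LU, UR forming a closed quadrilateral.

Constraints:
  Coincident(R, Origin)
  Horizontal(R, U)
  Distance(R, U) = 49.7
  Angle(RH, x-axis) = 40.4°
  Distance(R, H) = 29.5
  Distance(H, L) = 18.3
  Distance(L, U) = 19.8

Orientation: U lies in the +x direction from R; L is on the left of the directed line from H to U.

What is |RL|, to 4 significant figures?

44.36

Checks: |HL| = 18.30 ✓; |LU| = 19.80 ✓.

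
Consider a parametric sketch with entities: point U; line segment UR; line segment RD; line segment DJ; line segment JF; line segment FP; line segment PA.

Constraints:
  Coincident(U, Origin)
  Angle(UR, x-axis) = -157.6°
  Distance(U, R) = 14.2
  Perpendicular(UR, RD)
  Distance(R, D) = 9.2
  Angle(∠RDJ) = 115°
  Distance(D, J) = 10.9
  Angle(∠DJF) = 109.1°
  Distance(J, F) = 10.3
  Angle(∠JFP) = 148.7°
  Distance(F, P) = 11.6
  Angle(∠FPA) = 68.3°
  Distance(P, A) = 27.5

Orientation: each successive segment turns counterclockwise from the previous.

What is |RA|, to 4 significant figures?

7.580

U is at the origin; UR runs at -157.6° with length 14.2, so R = (-13.13, -5.411). UR is perpendicular to RD, so RD runs at -67.60°; with |RD| = 9.2, D = (-9.623, -13.92). ∠RDJ = 115.0° gives DJ at -2.600° from the x-axis; with |DJ| = 10.9, J = (1.266, -14.41). ∠DJF = 109.1° gives JF at 68.30° from the x-axis; with |JF| = 10.3, F = (5.074, -4.841). ∠JFP = 148.7° gives FP at 99.60° from the x-axis; with |FP| = 11.6, P = (3.140, 6.596). ∠FPA = 68.3° gives PA at -148.7° from the x-axis; with |PA| = 27.5, A = (-20.36, -7.691). Then |RA| = |A − R| = 7.580.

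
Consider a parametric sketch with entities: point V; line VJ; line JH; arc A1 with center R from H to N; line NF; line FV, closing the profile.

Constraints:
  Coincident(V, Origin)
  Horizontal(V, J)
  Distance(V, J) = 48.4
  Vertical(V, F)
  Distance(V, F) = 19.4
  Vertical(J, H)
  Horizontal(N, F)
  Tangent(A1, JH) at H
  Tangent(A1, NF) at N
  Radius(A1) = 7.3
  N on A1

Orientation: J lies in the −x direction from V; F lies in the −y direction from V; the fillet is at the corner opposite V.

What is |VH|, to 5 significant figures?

49.890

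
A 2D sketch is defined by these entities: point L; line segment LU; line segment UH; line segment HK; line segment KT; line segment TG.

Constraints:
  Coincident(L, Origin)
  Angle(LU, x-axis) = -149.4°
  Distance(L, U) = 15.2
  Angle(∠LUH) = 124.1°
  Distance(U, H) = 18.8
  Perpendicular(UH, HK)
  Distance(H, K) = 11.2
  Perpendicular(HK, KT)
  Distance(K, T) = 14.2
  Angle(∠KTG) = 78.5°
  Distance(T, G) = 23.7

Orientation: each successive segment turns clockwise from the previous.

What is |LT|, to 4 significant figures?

13.19

L is at the origin; LU runs at -149.4° with length 15.2, so U = (-13.08, -7.737). ∠LUH = 124.1° gives UH at 154.7° from the x-axis; with |UH| = 18.8, H = (-30.08, 0.2969). The perpendicularity gives HK at right angles to UH, so HK runs at 64.70°; with |HK| = 11.2, K = (-25.29, 10.42). The perpendicularity gives KT at right angles to HK, so KT runs at -25.30°; with |KT| = 14.2, T = (-12.46, 4.354). Then |LT| = |T − L| = 13.19.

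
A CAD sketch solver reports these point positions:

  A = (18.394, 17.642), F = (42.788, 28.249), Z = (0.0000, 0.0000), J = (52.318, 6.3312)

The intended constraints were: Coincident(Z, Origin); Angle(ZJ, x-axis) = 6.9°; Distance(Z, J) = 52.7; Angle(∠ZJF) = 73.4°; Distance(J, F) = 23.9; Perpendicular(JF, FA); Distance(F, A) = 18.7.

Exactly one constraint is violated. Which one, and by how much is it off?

Distance(F, A) = 18.7 — off by 7.90.

Z = (0.00, 0.00) ✓; ZJ at 6.900° ✓; |ZJ| = 52.70 ✓; ∠ZJF = 73.40° ✓; |JF| = 23.90 ✓; ∠(JF, FA) = 90.00° ✓; |FA| = 26.60 ✗.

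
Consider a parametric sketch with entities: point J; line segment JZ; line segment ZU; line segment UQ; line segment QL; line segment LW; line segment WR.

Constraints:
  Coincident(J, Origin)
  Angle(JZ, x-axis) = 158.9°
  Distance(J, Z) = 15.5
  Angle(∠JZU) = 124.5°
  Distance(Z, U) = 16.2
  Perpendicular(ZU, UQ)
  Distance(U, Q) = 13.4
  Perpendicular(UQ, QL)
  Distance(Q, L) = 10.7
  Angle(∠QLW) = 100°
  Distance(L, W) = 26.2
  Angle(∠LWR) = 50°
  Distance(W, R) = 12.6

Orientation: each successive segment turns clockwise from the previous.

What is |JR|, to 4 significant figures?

27.97

J is at the origin; JZ runs at 158.9° with length 15.5, so Z = (-14.46, 5.580). ∠JZU = 124.5° gives ZU at 103.4° from the x-axis; with |ZU| = 16.2, U = (-18.22, 21.34). ZU ⟂ UQ, so UQ runs at 13.40°; with |UQ| = 13.4, Q = (-5.180, 24.44). UQ ⟂ QL, so QL runs at -76.60°; with |QL| = 10.7, L = (-2.700, 14.04). ∠QLW = 100.0° gives LW at -156.6° from the x-axis; with |LW| = 26.2, W = (-26.75, 3.630). ∠LWR = 50.0° gives WR at 73.40° from the x-axis; with |WR| = 12.6, R = (-23.15, 15.71). Then |JR| = |R − J| = 27.97.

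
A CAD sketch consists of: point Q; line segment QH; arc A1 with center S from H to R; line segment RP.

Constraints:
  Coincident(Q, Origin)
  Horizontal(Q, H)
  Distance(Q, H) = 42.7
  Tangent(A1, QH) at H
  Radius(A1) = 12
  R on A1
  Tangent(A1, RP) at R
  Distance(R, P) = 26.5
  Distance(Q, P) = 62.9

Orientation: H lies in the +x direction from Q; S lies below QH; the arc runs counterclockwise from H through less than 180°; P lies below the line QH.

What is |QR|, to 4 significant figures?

37.90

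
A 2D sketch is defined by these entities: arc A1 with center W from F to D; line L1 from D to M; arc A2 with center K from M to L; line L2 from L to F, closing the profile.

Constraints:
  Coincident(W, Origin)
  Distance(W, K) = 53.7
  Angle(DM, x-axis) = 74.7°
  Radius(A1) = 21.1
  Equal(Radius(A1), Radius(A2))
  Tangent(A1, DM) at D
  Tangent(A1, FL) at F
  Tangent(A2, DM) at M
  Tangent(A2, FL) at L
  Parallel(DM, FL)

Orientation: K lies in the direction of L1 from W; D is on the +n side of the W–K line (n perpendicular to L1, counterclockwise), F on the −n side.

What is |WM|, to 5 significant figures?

57.697

Tangency of A1 to both parallel lines with radius 21.1 puts D and F at W ± 21.1·n: D = (-20.352, 5.5677), F = (20.352, -5.5677). Equal radii place M and L the same way about K: M = K + 21.1·n = (-6.1822, 57.364), L = K − 21.1·n = (34.522, 46.229). Then |WM| = |M − W| = 57.697.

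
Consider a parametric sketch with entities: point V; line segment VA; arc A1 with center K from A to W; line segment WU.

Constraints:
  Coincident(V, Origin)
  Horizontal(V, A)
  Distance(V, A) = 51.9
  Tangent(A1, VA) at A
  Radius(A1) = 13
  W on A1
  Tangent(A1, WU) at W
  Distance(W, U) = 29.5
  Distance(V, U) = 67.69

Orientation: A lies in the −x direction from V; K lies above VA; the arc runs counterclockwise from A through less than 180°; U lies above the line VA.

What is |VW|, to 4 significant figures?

43.52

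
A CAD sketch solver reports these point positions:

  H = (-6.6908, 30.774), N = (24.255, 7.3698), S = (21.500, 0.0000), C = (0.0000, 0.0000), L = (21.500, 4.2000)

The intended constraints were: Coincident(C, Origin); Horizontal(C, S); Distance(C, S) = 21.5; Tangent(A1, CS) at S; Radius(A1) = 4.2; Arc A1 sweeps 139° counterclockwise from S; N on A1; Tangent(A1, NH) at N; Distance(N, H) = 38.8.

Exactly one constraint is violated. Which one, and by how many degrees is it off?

Tangent(A1, NH) at N — off by 3.90°.

C = (0.00, 0.00) ✓; C.y = 0.00, S.y = 0.00 ✓; |CS| = 21.50 ✓; ∠(LS, SC) = 90.00° ✓; |LS| = 4.200 ✓; bearing(L→N) − bearing(L→S) = 139.0° ✓; |LN| = 4.200 ✓; ∠(LN, NH) = 86.10° ✗; |NH| = 38.80 ✓.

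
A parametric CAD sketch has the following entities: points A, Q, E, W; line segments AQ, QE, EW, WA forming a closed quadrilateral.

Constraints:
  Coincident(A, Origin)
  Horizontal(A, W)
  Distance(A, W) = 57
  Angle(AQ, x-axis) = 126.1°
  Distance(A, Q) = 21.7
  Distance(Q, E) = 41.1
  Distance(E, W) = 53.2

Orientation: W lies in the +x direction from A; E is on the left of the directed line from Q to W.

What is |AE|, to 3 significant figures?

45.4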